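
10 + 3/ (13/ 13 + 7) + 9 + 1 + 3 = 187/ 8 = 23.38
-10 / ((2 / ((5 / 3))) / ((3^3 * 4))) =-900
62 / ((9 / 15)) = 310 / 3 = 103.33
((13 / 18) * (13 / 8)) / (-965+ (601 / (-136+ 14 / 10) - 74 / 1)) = -113737 / 101124288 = -0.00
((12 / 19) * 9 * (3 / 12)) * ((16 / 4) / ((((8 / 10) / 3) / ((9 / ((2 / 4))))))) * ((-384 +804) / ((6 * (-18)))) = -28350 / 19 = -1492.11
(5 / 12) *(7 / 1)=35 / 12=2.92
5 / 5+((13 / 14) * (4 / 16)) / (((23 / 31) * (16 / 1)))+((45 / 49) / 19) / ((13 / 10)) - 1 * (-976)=34813735251 / 35631232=977.06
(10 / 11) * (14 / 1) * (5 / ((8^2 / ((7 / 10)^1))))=0.70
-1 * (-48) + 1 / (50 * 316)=758401 / 15800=48.00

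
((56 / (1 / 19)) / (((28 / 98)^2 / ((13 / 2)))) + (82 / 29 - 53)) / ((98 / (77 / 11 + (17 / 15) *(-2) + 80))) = 1560441017 / 21315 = 73208.59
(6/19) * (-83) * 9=-4482/19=-235.89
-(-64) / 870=32 / 435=0.07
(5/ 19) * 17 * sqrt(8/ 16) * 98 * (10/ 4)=20825 * sqrt(2)/ 38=775.03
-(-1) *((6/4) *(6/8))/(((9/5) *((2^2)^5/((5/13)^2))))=125/1384448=0.00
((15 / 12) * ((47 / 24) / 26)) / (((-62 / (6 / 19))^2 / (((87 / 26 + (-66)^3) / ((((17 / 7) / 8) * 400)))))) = -388296657 / 67146376960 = -0.01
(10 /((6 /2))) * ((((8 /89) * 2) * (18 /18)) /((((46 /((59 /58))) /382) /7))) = 6310640 /178089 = 35.44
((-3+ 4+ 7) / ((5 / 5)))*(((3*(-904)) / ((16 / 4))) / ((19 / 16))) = -86784 / 19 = -4567.58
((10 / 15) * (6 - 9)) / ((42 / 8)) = -8 / 21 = -0.38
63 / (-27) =-7 / 3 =-2.33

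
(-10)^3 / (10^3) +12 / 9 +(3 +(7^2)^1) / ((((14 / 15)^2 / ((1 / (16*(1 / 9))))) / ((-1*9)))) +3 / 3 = -707639 / 2352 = -300.87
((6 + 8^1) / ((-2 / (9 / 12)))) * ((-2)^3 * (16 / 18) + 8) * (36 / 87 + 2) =-980 / 87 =-11.26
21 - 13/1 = 8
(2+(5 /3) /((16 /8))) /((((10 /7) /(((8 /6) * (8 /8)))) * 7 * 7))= 17 /315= 0.05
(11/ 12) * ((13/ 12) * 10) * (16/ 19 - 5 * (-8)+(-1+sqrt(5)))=715 * sqrt(5)/ 72+541255/ 1368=417.86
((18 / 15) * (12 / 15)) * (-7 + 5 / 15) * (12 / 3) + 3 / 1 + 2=-103 / 5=-20.60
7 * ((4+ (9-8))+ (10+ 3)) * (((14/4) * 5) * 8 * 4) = 70560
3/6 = 1/2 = 0.50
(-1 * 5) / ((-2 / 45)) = 225 / 2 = 112.50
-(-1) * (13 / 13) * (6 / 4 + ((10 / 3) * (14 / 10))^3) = 5569 / 54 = 103.13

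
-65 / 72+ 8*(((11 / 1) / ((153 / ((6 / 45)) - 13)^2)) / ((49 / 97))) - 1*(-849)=15404346477775 / 18163417608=848.10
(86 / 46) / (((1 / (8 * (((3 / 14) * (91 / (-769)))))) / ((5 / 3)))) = -11180 / 17687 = -0.63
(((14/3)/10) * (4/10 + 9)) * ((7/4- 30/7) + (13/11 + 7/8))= -2773/1320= -2.10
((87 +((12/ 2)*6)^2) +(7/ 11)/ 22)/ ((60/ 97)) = 32465221/ 14520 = 2235.90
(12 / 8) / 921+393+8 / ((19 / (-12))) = 4525813 / 11666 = 387.95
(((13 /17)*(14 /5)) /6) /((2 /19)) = 1729 /510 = 3.39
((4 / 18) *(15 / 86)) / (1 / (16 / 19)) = 80 / 2451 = 0.03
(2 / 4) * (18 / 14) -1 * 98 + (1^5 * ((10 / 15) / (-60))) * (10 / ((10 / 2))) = -61349 / 630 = -97.38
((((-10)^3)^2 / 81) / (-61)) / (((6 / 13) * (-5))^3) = 2197000 / 133407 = 16.47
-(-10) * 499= 4990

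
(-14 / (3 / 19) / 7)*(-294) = 3724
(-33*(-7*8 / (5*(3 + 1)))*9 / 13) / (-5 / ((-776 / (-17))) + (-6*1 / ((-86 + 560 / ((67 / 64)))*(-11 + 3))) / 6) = -97049915424 / 165758515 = -585.49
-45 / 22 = -2.05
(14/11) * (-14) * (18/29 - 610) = 3463712/319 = 10858.03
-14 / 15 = -0.93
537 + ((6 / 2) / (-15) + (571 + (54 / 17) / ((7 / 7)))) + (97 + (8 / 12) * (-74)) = 295454 / 255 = 1158.64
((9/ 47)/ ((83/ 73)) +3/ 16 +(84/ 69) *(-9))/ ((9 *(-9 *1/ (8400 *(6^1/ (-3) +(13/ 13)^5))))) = -887710075/ 807507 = -1099.32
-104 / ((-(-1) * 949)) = -8 / 73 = -0.11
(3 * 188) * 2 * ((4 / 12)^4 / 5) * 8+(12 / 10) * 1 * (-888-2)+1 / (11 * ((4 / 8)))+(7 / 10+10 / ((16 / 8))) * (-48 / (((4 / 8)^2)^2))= -8053358 / 1485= -5423.14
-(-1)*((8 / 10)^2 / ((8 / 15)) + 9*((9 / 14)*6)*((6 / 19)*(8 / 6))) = 10518 / 665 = 15.82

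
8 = 8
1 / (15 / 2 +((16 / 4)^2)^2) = 2 / 527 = 0.00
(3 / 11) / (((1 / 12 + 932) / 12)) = 432 / 123035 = 0.00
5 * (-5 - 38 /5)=-63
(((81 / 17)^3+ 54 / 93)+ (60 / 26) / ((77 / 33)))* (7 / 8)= 1520949825 / 15839512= 96.02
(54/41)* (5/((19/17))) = 4590/779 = 5.89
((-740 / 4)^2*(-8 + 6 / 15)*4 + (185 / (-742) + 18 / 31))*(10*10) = -1196609662950 / 11501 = -104043966.87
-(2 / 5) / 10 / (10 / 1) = -0.00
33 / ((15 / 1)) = 11 / 5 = 2.20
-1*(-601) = 601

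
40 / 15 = 8 / 3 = 2.67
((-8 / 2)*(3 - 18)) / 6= 10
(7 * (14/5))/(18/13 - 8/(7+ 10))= 10829/505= 21.44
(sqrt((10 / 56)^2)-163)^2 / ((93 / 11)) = 228629291 / 72912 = 3135.69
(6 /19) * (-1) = -6 /19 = -0.32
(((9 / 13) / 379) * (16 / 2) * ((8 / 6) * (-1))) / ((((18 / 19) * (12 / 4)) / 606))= -61408 / 14781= -4.15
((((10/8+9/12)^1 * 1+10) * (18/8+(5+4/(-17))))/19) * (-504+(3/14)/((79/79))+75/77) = -110806623/49742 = -2227.63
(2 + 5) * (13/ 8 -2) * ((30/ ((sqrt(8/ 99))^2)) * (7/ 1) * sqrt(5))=-218295 * sqrt(5)/ 32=-15253.83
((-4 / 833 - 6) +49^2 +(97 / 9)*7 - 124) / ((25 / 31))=545328998 / 187425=2909.59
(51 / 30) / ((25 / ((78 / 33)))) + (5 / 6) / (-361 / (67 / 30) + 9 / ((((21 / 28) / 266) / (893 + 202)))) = 2484081697 / 15455236500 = 0.16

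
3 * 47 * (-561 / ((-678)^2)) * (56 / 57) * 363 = -14888566 / 242611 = -61.37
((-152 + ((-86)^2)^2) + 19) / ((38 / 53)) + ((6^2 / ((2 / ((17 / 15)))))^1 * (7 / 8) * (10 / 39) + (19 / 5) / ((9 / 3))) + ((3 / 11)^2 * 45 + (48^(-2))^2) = 76293067.06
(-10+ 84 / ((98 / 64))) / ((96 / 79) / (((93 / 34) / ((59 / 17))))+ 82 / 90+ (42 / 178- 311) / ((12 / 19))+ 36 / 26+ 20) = -80074512180 / 835793897953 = -0.10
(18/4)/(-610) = -9/1220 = -0.01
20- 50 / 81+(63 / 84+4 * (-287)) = -365429 / 324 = -1127.87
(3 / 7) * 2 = 6 / 7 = 0.86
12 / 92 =3 / 23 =0.13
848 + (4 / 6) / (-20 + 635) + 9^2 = 1714007 / 1845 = 929.00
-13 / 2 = -6.50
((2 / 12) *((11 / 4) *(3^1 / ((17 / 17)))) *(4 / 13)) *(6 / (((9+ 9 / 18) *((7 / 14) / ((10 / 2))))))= 660 / 247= 2.67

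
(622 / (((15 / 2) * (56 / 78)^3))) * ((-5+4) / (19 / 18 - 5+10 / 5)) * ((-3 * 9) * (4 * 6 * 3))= -13448744361 / 60025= -224052.38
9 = 9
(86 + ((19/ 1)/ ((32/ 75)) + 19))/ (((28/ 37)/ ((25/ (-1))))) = -4426125/ 896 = -4939.87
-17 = -17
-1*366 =-366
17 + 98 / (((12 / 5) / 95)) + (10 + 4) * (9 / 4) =3927.67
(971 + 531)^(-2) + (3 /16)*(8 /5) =3384011 /11280020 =0.30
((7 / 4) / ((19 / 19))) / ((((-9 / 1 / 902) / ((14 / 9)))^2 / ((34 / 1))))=9488249848 / 6561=1446159.10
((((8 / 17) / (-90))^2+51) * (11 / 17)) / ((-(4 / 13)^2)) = -55484626769 / 159181200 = -348.56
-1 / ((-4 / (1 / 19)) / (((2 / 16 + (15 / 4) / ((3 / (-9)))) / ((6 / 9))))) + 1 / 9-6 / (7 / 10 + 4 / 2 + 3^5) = -132337 / 995904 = -0.13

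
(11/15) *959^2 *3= 10116491/5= 2023298.20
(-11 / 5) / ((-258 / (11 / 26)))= 121 / 33540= 0.00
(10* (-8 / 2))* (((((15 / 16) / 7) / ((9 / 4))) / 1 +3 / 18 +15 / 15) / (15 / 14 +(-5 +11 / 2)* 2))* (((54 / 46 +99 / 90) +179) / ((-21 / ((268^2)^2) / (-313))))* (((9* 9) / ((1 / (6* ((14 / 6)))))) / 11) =-249624026871025462272 / 7337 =-34022628713510353.31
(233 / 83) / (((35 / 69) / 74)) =1189698 / 2905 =409.53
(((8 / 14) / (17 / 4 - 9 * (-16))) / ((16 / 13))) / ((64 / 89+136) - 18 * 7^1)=1157 / 3960054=0.00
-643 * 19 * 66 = -806322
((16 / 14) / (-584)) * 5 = -5 / 511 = -0.01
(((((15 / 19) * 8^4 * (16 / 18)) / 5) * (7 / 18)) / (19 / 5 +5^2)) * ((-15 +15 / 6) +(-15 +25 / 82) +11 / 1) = -23797760 / 189297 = -125.72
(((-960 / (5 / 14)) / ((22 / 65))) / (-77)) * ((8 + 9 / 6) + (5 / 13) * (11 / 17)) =2068320 / 2057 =1005.50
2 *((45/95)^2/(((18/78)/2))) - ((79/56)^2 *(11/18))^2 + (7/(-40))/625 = 8662413516555499/3594631219200000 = 2.41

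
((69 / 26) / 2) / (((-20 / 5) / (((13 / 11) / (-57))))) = 23 / 3344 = 0.01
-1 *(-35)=35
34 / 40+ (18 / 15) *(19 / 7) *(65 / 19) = 1679 / 140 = 11.99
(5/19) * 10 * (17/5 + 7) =520/19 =27.37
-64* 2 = -128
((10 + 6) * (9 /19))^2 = 20736 /361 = 57.44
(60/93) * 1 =20/31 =0.65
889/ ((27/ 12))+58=4078/ 9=453.11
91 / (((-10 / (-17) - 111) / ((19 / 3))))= -29393 / 5631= -5.22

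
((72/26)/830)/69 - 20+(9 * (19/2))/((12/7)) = 29656363/992680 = 29.88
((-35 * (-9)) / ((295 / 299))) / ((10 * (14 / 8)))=5382 / 295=18.24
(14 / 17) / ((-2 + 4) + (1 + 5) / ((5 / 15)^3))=7 / 1394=0.01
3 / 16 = 0.19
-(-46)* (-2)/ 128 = -23/ 32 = -0.72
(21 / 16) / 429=7 / 2288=0.00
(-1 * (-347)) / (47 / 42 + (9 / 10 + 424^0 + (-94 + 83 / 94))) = -3424890 / 889267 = -3.85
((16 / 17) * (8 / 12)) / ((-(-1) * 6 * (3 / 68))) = 64 / 27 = 2.37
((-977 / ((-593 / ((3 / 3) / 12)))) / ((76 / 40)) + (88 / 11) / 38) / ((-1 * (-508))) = 19117 / 34341816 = 0.00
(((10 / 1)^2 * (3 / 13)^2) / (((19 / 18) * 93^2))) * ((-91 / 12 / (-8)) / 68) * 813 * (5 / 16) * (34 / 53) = 2134125 / 1610297728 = 0.00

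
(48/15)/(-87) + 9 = 3899/435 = 8.96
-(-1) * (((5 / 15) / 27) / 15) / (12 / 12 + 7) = 1 / 9720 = 0.00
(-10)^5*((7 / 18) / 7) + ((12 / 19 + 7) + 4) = -948011 / 171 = -5543.92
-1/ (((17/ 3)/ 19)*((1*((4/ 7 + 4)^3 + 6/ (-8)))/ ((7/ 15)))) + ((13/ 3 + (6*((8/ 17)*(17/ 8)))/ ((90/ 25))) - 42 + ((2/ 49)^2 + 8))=-743509028596/ 26539825655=-28.01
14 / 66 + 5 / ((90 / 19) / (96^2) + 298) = 21897763 / 95665317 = 0.23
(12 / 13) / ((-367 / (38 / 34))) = -228 / 81107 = -0.00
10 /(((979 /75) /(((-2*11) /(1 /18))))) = -27000 /89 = -303.37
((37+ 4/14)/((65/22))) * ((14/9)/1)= 1276/65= 19.63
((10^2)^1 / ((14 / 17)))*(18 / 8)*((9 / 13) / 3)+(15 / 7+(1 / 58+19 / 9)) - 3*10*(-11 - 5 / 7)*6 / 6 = 9945713 / 23751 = 418.75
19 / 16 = 1.19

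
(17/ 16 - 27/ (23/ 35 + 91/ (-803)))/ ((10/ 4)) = -2970383/ 152840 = -19.43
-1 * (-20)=20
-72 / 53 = -1.36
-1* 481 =-481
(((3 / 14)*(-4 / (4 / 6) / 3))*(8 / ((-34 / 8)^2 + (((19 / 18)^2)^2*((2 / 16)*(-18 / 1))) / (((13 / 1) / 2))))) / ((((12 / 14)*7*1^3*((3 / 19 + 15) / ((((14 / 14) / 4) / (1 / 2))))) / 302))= -12084228 / 37431695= -0.32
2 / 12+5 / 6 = 1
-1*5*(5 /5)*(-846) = 4230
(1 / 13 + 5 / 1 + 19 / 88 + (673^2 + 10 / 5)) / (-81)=-518159119 / 92664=-5591.81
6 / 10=3 / 5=0.60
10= 10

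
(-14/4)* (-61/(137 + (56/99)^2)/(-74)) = -4185027/199189204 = -0.02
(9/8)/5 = 9/40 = 0.22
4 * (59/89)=236/89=2.65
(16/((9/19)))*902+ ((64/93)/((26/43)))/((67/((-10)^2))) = 7404303008/243009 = 30469.25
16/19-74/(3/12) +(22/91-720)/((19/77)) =-793382/247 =-3212.07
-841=-841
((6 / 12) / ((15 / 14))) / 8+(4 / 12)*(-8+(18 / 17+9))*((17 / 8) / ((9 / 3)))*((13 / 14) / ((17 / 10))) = 991 / 3060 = 0.32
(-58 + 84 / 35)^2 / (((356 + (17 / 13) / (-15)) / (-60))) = -36168912 / 69403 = -521.14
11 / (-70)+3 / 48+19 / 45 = 1651 / 5040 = 0.33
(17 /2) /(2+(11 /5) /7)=595 /162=3.67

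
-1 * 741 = -741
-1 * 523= -523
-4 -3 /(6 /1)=-9 /2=-4.50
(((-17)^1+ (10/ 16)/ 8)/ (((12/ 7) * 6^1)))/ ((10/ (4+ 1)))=-2527/ 3072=-0.82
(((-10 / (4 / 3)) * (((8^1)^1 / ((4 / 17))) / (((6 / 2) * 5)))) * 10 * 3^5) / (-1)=41310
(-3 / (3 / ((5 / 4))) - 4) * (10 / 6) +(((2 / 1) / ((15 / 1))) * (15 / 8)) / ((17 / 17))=-17 / 2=-8.50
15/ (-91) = -15/ 91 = -0.16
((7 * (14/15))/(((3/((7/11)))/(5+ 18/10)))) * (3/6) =4.71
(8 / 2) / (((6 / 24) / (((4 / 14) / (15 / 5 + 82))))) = 32 / 595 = 0.05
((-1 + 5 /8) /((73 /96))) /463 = -36 /33799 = -0.00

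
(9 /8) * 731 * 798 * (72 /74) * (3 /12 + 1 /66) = 275627205 /1628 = 169304.18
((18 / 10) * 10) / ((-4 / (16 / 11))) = -72 / 11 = -6.55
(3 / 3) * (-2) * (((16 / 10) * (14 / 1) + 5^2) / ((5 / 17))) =-8058 / 25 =-322.32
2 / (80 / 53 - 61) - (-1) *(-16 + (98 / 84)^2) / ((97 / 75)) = -4629351 / 407788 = -11.35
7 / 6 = 1.17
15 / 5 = 3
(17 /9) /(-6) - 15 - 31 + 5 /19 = -47249 /1026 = -46.05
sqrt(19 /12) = sqrt(57) /6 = 1.26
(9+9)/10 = 9/5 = 1.80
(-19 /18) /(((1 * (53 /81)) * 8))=-0.20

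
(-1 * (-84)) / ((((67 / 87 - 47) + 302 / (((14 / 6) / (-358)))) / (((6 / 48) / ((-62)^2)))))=-12789 / 217158553840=-0.00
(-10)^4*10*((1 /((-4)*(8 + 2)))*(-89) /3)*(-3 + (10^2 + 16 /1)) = 25142500 /3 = 8380833.33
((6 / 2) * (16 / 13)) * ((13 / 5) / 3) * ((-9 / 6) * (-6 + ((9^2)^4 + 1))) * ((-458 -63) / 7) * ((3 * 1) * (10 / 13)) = 35489415617.41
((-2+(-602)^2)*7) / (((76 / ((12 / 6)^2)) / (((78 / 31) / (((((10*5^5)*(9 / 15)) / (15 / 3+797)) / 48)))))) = 689735.00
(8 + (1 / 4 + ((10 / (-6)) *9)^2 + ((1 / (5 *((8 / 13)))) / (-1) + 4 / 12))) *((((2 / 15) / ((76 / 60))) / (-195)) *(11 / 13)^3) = -37256021 / 488393100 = -0.08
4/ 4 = 1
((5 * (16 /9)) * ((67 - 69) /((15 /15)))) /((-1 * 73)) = 160 /657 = 0.24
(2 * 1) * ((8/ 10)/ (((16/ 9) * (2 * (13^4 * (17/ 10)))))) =9/ 971074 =0.00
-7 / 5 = -1.40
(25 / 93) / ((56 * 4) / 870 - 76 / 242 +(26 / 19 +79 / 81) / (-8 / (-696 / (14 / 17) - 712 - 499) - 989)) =-110448203666625 / 24219859723771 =-4.56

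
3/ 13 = 0.23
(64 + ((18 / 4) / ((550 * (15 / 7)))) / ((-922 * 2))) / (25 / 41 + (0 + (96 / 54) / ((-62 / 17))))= 7424917391781 / 14188658000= 523.30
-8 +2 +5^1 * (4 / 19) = -94 / 19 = -4.95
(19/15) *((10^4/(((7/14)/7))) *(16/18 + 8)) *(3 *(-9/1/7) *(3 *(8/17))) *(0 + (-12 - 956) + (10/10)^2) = 8300272941.18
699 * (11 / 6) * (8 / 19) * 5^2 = 256300 / 19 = 13489.47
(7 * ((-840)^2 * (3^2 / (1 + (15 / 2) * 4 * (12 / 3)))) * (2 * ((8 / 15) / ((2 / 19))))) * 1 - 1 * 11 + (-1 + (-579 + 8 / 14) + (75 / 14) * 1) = 6305379449 / 1694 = 3722183.85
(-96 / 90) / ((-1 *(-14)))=-8 / 105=-0.08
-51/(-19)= 51/19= 2.68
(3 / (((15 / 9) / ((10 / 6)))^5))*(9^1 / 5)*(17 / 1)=459 / 5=91.80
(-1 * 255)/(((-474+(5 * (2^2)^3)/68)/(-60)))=-130050/3989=-32.60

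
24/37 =0.65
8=8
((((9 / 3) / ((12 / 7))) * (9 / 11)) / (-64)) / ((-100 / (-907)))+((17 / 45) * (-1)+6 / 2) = 6131491 / 2534400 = 2.42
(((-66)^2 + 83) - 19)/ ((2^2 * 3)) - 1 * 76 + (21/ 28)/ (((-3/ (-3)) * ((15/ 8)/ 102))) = 4997/ 15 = 333.13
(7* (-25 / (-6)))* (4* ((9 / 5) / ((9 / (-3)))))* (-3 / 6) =35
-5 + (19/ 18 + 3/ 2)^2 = 124/ 81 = 1.53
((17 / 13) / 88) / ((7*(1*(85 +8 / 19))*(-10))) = -0.00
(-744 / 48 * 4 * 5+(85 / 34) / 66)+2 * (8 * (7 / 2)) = -33523 / 132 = -253.96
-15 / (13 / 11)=-165 / 13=-12.69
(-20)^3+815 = -7185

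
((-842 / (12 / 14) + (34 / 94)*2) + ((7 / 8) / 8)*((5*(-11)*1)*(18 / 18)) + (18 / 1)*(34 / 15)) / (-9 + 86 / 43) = 6102967 / 45120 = 135.26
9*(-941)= -8469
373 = 373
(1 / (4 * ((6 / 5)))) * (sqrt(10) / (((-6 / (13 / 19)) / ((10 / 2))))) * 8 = -325 * sqrt(10) / 342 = -3.01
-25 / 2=-12.50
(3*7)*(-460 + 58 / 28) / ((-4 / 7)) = 134631 / 8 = 16828.88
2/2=1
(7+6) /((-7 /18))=-234 /7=-33.43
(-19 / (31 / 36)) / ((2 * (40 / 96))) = -4104 / 155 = -26.48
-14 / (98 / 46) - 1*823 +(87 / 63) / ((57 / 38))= -52205 / 63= -828.65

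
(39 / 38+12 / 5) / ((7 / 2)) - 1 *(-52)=5033 / 95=52.98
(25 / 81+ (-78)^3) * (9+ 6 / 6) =-384386870 / 81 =-4745516.91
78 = 78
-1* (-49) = 49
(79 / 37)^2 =6241 / 1369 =4.56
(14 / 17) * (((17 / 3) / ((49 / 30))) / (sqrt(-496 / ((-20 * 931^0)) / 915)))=50 * sqrt(5673) / 217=17.35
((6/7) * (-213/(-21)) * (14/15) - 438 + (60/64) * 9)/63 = -236011/35280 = -6.69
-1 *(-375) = 375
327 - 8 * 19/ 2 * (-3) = 555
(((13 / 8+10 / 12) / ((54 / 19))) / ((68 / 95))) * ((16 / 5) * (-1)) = -21299 / 5508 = -3.87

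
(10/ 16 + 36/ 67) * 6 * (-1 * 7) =-13083/ 268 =-48.82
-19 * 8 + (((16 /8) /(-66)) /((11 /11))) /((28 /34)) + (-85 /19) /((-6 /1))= -221339 /1463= -151.29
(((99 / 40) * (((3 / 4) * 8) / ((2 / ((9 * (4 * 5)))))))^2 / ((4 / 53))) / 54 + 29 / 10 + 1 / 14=490886413 / 1120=438291.44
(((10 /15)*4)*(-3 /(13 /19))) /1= -152 /13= -11.69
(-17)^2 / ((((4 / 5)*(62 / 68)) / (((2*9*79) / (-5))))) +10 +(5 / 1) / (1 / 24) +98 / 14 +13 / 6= -20932973 / 186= -112542.87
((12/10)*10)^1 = 12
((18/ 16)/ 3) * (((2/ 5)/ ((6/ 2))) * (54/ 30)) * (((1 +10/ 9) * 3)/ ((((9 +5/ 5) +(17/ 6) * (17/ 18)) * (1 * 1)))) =1539/ 34225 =0.04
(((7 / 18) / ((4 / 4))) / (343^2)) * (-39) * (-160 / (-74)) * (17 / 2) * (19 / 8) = -20995 / 3731154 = -0.01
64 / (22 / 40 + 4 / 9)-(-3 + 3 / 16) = 192375 / 2864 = 67.17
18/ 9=2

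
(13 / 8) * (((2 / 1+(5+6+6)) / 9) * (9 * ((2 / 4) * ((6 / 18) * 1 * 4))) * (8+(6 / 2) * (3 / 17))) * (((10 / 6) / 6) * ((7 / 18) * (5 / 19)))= 329875 / 66096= 4.99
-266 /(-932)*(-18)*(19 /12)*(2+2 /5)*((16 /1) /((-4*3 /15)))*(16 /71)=1455552 /16543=87.99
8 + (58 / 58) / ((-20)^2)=3201 / 400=8.00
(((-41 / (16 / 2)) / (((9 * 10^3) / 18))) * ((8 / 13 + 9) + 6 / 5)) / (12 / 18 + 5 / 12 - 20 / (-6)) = -0.03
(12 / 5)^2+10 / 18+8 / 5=1781 / 225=7.92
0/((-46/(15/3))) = 0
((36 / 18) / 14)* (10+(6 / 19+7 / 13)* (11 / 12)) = 31961 / 20748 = 1.54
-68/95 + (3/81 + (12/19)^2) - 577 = -28133734/48735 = -577.28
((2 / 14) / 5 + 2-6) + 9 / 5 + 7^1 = 4.83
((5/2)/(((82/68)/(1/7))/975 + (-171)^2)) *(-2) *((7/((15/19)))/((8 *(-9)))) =734825/34896219732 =0.00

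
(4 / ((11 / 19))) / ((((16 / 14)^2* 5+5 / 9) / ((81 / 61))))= 2714796 / 2096875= 1.29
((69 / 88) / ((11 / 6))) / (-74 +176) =69 / 16456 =0.00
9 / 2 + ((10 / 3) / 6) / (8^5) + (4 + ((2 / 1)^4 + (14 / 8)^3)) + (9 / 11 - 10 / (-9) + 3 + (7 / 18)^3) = 9156758375 / 262766592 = 34.85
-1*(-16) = 16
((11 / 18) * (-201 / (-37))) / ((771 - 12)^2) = 67 / 11626362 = 0.00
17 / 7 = 2.43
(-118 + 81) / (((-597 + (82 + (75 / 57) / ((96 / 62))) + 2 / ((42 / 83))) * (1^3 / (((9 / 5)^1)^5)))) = 4649282064 / 3392815625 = 1.37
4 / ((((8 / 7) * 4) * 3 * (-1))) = -0.29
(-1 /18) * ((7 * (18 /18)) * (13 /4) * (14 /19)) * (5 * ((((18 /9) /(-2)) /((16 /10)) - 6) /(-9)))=-168805 /49248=-3.43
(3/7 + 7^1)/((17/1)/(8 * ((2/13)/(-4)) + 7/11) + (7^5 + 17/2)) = 376/853741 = 0.00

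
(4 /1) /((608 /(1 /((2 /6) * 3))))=1 /152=0.01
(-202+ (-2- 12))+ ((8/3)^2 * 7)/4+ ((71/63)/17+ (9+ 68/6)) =-196160/1071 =-183.16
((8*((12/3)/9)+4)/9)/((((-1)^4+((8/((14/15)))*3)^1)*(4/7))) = 49/891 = 0.05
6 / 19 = 0.32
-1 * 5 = -5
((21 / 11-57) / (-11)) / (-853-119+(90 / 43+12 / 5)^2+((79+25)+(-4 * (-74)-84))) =-14006175 / 1778121862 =-0.01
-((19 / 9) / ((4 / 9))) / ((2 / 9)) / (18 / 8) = -19 / 2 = -9.50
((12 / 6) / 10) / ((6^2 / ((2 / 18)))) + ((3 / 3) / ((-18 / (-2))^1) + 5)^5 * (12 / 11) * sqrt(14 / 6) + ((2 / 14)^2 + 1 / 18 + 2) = 164839 / 79380 + 823851904 * sqrt(21) / 649539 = 5814.45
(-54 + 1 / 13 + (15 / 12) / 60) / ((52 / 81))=-908145 / 10816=-83.96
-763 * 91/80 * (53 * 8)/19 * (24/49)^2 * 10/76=-10814544/17689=-611.37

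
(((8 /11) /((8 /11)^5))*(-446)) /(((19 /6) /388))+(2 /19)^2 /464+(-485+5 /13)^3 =-671292101791421303 /5888100608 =-114008259.45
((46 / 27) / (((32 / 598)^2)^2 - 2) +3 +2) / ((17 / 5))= 4475799610160 / 3668560269147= 1.22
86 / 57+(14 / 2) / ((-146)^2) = 1833575 / 1215012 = 1.51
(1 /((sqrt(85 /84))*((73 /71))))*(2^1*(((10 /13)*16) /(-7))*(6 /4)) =-13632*sqrt(1785) /112931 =-5.10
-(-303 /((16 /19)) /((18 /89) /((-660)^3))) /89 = -5746925250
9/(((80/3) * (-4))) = -27/320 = -0.08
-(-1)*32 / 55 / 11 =32 / 605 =0.05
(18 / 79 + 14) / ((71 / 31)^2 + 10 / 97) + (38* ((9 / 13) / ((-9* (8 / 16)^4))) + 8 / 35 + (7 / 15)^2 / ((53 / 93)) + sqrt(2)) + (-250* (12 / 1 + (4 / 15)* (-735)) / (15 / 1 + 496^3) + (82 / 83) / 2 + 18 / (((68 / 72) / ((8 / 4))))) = -1712434614719368514528464 / 350445609897334780831275 + sqrt(2) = -3.47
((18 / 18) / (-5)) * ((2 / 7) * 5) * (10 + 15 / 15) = -3.14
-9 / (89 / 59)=-531 / 89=-5.97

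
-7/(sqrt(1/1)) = -7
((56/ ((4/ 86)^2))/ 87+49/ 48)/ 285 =1.05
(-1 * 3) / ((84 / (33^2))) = -1089 / 28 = -38.89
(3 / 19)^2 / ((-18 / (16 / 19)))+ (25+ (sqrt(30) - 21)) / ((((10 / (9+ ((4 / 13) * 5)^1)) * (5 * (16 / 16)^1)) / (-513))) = -70281 * sqrt(30) / 650 - 964117358 / 2229175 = -1024.72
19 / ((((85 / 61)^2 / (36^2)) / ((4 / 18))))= 20361312 / 7225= 2818.17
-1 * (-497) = 497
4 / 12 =1 / 3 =0.33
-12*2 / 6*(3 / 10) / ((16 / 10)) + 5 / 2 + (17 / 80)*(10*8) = 18.75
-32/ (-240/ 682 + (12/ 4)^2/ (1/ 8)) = -682/ 1527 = -0.45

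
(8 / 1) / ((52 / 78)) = 12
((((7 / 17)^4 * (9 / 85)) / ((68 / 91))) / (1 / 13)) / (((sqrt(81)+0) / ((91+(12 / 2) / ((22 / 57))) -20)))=39765362 / 78092135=0.51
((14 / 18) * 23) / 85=161 / 765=0.21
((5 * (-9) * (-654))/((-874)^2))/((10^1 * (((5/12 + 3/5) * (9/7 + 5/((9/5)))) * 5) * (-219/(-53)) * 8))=9826677/1741588391936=0.00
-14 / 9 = -1.56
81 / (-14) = -81 / 14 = -5.79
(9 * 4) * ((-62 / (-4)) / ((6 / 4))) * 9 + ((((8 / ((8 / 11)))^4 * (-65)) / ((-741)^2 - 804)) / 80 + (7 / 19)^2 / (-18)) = 31807543057721 / 9500543856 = 3347.97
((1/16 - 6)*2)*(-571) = 54245/8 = 6780.62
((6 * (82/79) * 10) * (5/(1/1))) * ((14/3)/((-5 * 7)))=-3280/79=-41.52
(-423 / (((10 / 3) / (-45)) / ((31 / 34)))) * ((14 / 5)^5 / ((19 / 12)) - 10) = 61023168207 / 118750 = 513879.31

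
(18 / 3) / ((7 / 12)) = 72 / 7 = 10.29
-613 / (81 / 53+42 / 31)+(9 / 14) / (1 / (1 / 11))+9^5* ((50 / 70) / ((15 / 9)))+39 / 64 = 83687232653 / 3334848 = 25094.77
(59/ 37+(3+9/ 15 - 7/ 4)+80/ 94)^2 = 22321256409/ 1209648400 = 18.45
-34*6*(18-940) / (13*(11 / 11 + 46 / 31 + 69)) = 728841 / 3601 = 202.40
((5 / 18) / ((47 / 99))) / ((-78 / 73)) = -4015 / 7332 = -0.55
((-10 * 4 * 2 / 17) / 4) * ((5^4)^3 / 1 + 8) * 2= -9765625320 / 17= -574448548.24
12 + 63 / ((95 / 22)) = 2526 / 95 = 26.59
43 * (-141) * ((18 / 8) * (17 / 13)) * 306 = -141928767 / 26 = -5458798.73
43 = 43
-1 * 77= -77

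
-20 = -20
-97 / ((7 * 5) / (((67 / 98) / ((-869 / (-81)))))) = -526419 / 2980670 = -0.18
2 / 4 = 1 / 2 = 0.50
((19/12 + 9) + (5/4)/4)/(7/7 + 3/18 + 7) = 1.33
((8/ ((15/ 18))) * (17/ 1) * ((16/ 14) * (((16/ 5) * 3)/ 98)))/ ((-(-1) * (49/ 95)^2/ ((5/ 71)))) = 282792960/ 58471553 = 4.84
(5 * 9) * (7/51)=105/17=6.18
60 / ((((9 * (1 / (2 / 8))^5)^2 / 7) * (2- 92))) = -7 / 127401984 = -0.00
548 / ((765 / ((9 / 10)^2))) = 1233 / 2125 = 0.58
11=11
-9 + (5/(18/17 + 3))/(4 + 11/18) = -16671/1909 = -8.73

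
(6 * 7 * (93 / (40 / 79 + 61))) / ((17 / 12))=3702888 / 82603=44.83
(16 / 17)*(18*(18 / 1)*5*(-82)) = -2125440 / 17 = -125025.88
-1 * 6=-6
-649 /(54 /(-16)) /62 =2596 /837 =3.10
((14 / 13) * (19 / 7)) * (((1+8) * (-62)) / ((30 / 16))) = -56544 / 65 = -869.91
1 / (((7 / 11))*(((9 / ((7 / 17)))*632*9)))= 11 / 870264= 0.00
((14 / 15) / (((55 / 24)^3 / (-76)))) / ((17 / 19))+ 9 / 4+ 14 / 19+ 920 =984930300697 / 1074782500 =916.40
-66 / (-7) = 66 / 7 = 9.43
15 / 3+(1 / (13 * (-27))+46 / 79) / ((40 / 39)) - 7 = -40813 / 28440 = -1.44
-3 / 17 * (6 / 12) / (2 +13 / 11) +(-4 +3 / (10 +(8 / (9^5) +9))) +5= 215555479 / 190729630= 1.13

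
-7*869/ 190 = -6083/ 190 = -32.02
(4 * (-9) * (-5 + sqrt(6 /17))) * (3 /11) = 540 /11 - 108 * sqrt(102) /187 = 43.26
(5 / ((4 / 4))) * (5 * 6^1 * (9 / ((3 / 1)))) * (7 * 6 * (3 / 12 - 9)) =-165375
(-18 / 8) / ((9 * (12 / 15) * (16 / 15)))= -75 / 256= -0.29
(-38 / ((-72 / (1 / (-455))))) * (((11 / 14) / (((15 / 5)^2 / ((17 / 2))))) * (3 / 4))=-0.00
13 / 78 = 1 / 6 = 0.17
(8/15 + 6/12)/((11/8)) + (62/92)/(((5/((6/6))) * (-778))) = 4436689/5905020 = 0.75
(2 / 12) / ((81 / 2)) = 1 / 243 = 0.00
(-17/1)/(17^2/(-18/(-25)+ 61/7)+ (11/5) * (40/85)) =-2385695/4444163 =-0.54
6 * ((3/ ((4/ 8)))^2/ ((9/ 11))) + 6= 270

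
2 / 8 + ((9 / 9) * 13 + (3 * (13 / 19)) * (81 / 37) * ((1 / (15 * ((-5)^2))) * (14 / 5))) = 23345843 / 1757500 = 13.28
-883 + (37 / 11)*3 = -872.91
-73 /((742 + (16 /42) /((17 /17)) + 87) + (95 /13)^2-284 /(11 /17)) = -2849847 /17328406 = -0.16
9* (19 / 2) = 85.50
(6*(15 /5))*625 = 11250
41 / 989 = 0.04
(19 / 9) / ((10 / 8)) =1.69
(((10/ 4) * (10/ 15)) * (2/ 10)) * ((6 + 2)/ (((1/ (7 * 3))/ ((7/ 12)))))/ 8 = 49/ 12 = 4.08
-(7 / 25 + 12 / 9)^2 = -14641 / 5625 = -2.60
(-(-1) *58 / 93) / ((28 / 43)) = 1247 / 1302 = 0.96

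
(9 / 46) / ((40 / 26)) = 0.13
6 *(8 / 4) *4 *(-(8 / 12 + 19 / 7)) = -1136 / 7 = -162.29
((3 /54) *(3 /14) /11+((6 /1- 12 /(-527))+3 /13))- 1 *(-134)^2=-17949.75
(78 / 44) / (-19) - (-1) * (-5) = -2129 / 418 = -5.09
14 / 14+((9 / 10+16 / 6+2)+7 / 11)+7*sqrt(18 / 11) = 2377 / 330+21*sqrt(22) / 11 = 16.16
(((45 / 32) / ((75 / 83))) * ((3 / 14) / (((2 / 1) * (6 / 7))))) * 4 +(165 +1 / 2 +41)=66329 / 320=207.28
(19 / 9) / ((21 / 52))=988 / 189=5.23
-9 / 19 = -0.47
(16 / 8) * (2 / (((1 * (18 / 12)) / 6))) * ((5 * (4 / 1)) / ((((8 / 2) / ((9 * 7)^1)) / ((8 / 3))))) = 13440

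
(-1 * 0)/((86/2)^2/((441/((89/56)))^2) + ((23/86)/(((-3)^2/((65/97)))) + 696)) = 0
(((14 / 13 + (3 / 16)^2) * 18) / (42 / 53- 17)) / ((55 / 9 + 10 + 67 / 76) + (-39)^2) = -301879467 / 375921242528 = -0.00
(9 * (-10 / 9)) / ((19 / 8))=-80 / 19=-4.21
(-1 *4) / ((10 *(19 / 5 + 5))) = -0.05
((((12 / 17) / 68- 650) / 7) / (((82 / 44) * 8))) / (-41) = 2066317 / 13602652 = 0.15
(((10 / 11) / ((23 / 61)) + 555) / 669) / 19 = 141025 / 3215883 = 0.04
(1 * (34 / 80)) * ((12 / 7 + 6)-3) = 561 / 280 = 2.00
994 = 994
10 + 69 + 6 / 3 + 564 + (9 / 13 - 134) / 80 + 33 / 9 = 2018641 / 3120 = 647.00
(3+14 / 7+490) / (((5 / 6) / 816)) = 484704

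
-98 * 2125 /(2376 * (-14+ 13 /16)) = 416500 /62667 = 6.65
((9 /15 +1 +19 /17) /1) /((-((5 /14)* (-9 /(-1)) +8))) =-3234 /13345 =-0.24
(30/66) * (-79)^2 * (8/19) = 249640/209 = 1194.45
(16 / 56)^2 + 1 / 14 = 15 / 98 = 0.15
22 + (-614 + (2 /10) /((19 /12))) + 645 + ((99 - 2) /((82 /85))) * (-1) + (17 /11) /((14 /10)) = -46.32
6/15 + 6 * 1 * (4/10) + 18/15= 4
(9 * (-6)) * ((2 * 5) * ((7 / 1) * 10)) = -37800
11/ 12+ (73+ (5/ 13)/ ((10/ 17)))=11633/ 156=74.57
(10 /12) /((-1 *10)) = -1 /12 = -0.08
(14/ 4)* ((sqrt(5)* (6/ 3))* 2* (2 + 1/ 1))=42* sqrt(5)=93.91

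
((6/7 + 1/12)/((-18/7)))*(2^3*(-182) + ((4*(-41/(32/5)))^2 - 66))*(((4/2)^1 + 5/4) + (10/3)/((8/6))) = 33543637/18432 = 1819.86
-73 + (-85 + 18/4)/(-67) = -9621/134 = -71.80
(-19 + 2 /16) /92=-151 /736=-0.21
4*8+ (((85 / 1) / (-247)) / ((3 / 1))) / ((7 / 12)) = 54988 / 1729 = 31.80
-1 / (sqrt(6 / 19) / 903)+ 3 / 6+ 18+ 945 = 1927 / 2 -301*sqrt(114) / 2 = -643.40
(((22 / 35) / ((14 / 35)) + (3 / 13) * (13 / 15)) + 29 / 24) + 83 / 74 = 127471 / 31080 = 4.10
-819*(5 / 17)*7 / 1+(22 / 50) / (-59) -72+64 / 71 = -3128534002 / 1780325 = -1757.28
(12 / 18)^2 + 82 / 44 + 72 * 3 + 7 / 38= 410984 / 1881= 218.49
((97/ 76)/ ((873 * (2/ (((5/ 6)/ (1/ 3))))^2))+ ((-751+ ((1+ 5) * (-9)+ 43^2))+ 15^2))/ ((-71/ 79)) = -1097148919/ 777024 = -1411.99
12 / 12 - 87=-86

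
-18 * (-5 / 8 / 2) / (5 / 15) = 135 / 8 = 16.88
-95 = -95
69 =69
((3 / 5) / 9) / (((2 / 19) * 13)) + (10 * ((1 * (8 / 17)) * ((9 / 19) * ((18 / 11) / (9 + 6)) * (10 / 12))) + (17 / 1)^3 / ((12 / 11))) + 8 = 12503827969 / 2771340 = 4511.83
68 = 68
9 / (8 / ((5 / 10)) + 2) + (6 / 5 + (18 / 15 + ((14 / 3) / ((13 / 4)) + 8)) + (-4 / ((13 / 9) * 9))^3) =811139 / 65910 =12.31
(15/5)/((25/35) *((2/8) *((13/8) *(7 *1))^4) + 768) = 49152/61565027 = 0.00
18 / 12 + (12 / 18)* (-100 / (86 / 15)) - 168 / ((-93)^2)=-2515909 / 247938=-10.15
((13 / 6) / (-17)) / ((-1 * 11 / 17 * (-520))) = -1 / 2640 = -0.00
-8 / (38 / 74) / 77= -296 / 1463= -0.20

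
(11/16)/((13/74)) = 407/104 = 3.91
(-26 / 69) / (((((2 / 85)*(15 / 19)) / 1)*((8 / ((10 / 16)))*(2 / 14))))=-11.09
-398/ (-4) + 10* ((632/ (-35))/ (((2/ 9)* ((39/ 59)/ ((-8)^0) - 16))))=1931849/ 12670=152.47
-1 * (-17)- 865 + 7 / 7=-847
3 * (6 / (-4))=-9 / 2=-4.50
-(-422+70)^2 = -123904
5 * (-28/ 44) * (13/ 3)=-455/ 33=-13.79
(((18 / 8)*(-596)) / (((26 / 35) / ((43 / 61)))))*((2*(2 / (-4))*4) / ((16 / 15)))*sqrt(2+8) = 30273075*sqrt(10) / 6344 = 15090.14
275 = 275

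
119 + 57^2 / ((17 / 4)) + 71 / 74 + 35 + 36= 955.43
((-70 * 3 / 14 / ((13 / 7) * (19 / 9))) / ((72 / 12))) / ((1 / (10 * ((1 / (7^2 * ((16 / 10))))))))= -1125 / 13832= -0.08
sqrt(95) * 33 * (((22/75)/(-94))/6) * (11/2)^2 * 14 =-70.85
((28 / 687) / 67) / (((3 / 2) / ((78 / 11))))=0.00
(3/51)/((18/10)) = 5/153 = 0.03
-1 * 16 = -16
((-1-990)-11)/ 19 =-1002/ 19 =-52.74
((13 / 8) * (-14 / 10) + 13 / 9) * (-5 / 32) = 299 / 2304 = 0.13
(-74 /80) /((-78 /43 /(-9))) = -4773 /1040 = -4.59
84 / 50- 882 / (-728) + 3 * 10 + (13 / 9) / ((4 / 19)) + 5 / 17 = 40.05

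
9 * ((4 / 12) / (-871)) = -3 / 871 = -0.00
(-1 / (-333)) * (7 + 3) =10 / 333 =0.03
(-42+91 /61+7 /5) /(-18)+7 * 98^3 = 6028336748 /915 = 6588346.17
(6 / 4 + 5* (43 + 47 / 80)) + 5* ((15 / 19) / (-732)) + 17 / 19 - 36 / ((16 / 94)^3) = -55278515 / 7808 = -7079.73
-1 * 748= -748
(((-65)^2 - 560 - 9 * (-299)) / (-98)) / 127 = -454 / 889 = -0.51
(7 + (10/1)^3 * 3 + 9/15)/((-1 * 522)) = -7519/1305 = -5.76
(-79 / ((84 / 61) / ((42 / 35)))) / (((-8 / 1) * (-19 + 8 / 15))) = -14457 / 31024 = -0.47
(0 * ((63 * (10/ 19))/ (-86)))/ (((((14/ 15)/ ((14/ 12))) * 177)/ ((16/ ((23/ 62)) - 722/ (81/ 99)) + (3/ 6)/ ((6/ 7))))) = 0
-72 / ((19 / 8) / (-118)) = 67968 / 19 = 3577.26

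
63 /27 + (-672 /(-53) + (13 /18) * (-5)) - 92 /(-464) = 641837 /55332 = 11.60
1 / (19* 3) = 1 / 57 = 0.02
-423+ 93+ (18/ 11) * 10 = -3450/ 11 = -313.64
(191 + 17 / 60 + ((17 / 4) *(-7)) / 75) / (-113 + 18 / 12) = -28633 / 16725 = -1.71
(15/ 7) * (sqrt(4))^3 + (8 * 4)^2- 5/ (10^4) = 14575993/ 14000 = 1041.14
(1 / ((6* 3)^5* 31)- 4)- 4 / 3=-312408575 / 58576608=-5.33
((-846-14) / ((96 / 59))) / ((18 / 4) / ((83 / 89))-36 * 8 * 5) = 1052855 / 2858868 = 0.37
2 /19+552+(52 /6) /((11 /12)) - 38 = 109424 /209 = 523.56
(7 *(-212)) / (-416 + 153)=1484 / 263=5.64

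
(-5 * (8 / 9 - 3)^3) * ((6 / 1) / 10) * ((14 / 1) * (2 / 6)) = 96026 / 729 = 131.72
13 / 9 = 1.44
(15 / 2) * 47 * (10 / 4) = 3525 / 4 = 881.25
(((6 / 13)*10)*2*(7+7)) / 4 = 420 / 13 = 32.31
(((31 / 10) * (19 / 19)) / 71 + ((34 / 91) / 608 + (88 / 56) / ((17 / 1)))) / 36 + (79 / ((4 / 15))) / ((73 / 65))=115737132771187 / 438750486720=263.79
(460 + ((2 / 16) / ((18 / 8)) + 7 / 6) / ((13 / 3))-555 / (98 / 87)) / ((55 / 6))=-123917 / 35035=-3.54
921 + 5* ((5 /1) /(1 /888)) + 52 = 23173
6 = 6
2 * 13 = 26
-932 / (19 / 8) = -7456 / 19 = -392.42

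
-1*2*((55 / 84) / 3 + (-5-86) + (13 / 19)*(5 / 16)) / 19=9.53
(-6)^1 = -6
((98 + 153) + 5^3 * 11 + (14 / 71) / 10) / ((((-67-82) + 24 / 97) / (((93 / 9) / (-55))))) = 1735751659 / 845178675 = 2.05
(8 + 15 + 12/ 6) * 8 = 200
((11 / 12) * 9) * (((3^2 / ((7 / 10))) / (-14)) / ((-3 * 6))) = 165 / 392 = 0.42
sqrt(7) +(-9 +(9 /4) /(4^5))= -36855 /4096 +sqrt(7)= -6.35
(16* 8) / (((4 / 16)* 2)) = 256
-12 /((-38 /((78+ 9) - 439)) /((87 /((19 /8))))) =-1469952 /361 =-4071.89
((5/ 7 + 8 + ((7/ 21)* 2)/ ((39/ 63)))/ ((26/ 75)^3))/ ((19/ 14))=375890625/ 2170636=173.17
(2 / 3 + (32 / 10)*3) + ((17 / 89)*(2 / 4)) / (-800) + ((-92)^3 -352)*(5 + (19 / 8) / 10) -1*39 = -1743083113331 / 427200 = -4080250.73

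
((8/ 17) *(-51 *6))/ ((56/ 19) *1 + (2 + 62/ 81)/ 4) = -13851/ 350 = -39.57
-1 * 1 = -1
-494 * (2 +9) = -5434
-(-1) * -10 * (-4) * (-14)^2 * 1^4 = 7840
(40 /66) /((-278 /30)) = -0.07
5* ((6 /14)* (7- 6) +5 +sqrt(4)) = 37.14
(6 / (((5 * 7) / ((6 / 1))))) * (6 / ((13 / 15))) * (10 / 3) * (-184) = -397440 / 91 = -4367.47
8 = 8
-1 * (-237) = 237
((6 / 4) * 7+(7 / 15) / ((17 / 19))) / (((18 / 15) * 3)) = 5621 / 1836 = 3.06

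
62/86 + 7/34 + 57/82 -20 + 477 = 13745358/29971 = 458.62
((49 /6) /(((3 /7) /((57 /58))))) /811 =6517 /282228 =0.02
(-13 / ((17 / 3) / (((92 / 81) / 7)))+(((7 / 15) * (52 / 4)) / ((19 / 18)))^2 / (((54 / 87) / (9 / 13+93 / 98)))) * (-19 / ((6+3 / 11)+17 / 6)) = -55484802802 / 305743725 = -181.47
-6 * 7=-42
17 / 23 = 0.74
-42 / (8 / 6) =-63 / 2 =-31.50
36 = 36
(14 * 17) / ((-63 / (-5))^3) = 4250 / 35721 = 0.12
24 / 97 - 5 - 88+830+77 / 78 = 738.23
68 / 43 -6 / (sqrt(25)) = 82 / 215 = 0.38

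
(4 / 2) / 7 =0.29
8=8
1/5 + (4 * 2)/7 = 47/35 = 1.34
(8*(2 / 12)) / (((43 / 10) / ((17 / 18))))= 340 / 1161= 0.29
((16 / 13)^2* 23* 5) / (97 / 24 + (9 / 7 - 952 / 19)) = -93972480 / 24155339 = -3.89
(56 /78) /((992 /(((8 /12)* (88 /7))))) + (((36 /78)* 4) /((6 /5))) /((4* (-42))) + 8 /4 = 101399 /50778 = 2.00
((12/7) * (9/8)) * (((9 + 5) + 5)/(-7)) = -513/98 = -5.23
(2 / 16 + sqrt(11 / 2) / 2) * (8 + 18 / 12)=19 / 16 + 19 * sqrt(22) / 8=12.33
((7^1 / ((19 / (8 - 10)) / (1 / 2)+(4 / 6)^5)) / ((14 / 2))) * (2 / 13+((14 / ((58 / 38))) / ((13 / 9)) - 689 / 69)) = 1467153 / 7951307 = 0.18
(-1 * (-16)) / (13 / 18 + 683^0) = 288 / 31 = 9.29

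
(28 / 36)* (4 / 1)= 28 / 9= 3.11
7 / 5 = 1.40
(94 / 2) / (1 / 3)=141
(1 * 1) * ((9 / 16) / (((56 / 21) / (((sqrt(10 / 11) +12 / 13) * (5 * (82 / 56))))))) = 16605 / 11648 +5535 * sqrt(110) / 39424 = 2.90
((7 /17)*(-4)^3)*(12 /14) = -384 /17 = -22.59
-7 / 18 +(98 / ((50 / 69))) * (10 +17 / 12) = 1389241 / 900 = 1543.60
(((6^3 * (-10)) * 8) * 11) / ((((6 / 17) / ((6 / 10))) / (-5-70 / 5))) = 6139584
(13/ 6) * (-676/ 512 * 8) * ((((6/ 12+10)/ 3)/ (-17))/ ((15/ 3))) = 15379/ 16320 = 0.94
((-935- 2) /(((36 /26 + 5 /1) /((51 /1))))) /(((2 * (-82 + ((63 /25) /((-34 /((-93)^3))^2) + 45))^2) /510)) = -132308877595050000 /137896915254614121904858910027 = -0.00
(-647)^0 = 1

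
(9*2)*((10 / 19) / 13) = 0.73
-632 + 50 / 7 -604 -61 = -1289.86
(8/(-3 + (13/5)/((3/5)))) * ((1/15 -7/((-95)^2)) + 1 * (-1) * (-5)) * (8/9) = 27.02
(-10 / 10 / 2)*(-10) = 5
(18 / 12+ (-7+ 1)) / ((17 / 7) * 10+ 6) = -63 / 424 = -0.15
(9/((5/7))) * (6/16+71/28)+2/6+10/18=13523/360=37.56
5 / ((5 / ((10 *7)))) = 70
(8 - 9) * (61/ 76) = -61/ 76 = -0.80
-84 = -84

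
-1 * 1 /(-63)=1 /63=0.02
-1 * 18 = -18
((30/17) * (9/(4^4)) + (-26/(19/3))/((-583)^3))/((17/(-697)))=-20839007716203/8192532185728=-2.54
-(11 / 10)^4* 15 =-43923 / 2000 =-21.96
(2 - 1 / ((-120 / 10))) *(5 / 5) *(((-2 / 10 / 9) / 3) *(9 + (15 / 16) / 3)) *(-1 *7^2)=36505 / 5184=7.04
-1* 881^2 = -776161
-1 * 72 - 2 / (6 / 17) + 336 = 775 / 3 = 258.33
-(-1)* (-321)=-321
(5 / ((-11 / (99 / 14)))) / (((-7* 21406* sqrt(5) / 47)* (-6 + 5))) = -423* sqrt(5) / 2097788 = -0.00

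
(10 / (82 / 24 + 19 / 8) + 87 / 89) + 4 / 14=258913 / 86597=2.99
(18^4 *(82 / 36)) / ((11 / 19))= 4543128 / 11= 413011.64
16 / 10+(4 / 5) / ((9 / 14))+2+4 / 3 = 278 / 45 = 6.18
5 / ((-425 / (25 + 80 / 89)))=-461 / 1513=-0.30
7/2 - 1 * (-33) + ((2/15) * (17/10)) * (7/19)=104263/2850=36.58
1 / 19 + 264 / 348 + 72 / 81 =8431 / 4959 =1.70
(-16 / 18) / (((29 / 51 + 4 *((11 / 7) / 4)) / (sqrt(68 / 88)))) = -119 *sqrt(374) / 6303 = -0.37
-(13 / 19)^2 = -169 / 361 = -0.47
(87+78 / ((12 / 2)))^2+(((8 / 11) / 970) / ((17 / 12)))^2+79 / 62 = 5100511296701823 / 509986147550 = 10001.27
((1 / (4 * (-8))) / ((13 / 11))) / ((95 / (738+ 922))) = -913 / 1976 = -0.46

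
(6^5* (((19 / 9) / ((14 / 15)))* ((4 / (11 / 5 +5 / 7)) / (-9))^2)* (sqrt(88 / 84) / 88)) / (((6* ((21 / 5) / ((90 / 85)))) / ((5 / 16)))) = 59375* sqrt(462) / 20428254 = 0.06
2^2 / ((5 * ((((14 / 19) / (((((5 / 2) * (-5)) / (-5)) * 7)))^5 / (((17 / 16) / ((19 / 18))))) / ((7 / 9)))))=4732726.75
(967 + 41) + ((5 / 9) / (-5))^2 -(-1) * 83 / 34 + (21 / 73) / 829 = 1010.45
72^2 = 5184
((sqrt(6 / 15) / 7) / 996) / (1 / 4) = 0.00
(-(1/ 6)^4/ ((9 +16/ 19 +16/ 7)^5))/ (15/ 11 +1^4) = -457773754823/ 367917280505549936928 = -0.00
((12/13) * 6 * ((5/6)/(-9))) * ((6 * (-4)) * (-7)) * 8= -8960/13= -689.23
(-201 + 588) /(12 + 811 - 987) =-387 /164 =-2.36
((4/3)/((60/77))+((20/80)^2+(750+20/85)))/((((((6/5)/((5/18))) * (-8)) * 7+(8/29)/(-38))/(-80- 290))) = 1150.11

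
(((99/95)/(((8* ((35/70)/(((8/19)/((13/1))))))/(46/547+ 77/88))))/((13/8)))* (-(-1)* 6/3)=1662012/166859615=0.01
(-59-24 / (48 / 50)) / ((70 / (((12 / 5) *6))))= -432 / 25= -17.28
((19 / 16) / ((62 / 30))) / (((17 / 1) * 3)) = 95 / 8432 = 0.01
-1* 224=-224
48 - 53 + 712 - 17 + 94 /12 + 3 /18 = 698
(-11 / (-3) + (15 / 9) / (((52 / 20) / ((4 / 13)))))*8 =5224 / 169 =30.91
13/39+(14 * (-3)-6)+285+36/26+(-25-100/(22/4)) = 83885/429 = 195.54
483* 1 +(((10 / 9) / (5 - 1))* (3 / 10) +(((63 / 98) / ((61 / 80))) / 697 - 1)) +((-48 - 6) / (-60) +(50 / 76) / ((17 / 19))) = 8637852851 / 17857140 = 483.72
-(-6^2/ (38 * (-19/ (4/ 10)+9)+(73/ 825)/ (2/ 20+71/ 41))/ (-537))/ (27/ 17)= 165220/ 5726367699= 0.00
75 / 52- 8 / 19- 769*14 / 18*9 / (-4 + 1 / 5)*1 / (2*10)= 17747 / 247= 71.85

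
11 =11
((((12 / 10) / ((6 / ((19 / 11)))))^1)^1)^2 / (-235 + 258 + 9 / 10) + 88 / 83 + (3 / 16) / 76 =15581695931 / 14593684160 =1.07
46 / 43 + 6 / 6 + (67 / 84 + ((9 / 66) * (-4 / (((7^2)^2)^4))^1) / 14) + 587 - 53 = 708885493888003553267 / 1320410797391386932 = 536.87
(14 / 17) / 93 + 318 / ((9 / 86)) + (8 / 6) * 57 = 1641434 / 527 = 3114.68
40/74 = 20/37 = 0.54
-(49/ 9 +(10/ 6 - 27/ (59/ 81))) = 15907/ 531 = 29.96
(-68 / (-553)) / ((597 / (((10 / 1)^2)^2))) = 680000 / 330141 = 2.06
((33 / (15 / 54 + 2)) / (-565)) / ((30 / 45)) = -0.04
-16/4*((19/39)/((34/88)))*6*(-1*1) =6688/221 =30.26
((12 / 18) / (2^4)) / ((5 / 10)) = 1 / 12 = 0.08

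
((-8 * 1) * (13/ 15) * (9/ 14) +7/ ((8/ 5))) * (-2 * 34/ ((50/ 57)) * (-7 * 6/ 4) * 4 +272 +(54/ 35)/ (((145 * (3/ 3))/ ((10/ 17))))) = -875049191/ 3019625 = -289.79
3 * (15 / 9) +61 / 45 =6.36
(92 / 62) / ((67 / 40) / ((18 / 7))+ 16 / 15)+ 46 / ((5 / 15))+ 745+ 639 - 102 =54485860 / 38347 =1420.86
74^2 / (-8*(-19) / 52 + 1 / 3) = 213564 / 127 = 1681.61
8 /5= 1.60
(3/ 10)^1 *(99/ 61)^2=29403/ 37210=0.79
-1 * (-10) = 10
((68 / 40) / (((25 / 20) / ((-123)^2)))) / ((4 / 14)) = 1800351 / 25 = 72014.04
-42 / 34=-21 / 17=-1.24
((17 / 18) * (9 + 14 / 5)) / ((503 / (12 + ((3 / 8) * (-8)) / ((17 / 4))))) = 1888 / 7545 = 0.25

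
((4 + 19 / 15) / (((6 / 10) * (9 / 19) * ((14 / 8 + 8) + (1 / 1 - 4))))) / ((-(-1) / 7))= 42028 / 2187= 19.22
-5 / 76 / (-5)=0.01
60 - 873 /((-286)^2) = 4906887 /81796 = 59.99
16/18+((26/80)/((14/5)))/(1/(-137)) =-15133/1008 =-15.01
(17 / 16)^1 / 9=17 / 144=0.12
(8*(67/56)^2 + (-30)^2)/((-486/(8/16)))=-0.94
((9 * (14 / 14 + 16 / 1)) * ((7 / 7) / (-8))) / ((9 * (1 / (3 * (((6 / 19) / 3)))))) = -51 / 76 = -0.67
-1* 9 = -9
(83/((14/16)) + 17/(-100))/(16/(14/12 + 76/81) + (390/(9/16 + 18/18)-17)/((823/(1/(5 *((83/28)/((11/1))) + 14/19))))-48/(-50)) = 226880040036551/20838355201552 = 10.89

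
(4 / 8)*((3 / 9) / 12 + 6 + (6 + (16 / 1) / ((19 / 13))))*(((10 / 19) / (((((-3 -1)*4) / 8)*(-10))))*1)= 15715 / 51984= 0.30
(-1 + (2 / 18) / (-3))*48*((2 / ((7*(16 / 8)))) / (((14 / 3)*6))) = -16 / 63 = -0.25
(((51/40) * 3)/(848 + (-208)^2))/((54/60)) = 17/176448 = 0.00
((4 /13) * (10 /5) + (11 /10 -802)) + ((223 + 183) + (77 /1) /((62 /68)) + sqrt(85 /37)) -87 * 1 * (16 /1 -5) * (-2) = sqrt(3145) /37 + 6464793 /4030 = 1605.68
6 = 6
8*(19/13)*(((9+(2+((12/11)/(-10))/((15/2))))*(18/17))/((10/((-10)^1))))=-8265456/60775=-136.00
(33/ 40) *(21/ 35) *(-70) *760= -26334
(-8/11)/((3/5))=-40/33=-1.21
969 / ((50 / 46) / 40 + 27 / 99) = 1961256 / 607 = 3231.06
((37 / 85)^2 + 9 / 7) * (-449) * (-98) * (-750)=-14069576640 / 289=-48683656.19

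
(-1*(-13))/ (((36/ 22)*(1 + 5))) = 143/ 108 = 1.32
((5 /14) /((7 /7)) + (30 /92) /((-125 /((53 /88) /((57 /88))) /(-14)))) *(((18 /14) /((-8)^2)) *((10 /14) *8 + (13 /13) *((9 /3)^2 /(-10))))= 181431027 /4796512000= 0.04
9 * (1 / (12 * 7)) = 3 / 28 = 0.11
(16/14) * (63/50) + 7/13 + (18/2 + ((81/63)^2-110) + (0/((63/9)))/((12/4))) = -1550593/15925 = -97.37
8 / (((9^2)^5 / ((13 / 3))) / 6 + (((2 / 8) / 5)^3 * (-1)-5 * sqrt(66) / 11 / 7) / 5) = 0.00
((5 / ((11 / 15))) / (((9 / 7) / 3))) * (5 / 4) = 875 / 44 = 19.89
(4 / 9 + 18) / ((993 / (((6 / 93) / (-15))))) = -332 / 4155705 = -0.00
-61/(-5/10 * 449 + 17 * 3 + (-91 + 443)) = -122/357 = -0.34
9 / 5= 1.80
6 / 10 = 3 / 5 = 0.60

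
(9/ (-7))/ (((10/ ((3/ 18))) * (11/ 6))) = -9/ 770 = -0.01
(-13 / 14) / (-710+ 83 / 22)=143 / 108759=0.00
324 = 324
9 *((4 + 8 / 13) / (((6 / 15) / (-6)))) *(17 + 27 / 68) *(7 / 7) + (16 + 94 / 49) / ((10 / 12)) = -45057819 / 4165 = -10818.20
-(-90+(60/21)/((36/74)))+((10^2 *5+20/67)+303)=3745823/4221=887.43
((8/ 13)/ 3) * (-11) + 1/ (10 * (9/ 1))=-2627/ 1170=-2.25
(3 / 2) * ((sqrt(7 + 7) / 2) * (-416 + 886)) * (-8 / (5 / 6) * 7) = -88632.38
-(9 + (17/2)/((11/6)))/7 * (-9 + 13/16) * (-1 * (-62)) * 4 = 304575/77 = 3955.52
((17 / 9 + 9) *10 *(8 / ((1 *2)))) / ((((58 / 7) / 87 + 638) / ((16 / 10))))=5488 / 5025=1.09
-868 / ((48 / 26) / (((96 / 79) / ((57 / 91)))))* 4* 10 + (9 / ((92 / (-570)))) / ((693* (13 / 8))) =-3782569839340 / 103672569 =-36485.73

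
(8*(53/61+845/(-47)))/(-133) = 392432/381311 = 1.03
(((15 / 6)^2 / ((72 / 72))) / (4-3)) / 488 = 25 / 1952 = 0.01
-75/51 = -25/17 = -1.47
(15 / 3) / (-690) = -1 / 138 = -0.01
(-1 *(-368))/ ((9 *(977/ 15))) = 0.63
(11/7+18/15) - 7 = -4.23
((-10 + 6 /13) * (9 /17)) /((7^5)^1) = -1116 /3714347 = -0.00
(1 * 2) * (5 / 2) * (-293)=-1465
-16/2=-8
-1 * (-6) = 6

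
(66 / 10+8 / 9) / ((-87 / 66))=-7414 / 1305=-5.68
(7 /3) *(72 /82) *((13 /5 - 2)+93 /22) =22302 /2255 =9.89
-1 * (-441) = 441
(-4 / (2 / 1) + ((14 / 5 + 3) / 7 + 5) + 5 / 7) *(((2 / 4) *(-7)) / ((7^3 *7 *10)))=-159 / 240100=-0.00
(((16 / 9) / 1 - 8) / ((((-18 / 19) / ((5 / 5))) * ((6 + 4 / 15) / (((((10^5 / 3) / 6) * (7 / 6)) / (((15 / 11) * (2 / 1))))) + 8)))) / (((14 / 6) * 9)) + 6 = 5651725202 / 935858367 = 6.04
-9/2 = -4.50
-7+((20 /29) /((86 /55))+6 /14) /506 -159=-733193493 /4416874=-166.00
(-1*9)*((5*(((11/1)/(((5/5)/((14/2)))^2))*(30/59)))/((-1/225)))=163721250/59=2774936.44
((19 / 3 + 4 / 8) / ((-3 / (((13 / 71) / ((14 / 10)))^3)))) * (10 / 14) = -56298125 / 15468197598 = -0.00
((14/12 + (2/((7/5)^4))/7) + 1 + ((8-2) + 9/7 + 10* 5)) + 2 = 6204481/100842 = 61.53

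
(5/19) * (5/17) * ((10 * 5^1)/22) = 625/3553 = 0.18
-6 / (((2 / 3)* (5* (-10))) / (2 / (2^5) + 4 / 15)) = 237 / 4000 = 0.06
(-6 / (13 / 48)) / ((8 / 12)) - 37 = -913 / 13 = -70.23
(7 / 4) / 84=1 / 48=0.02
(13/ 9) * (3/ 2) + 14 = 97/ 6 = 16.17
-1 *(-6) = 6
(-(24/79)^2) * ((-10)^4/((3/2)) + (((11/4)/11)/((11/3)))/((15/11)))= -19200144/31205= -615.29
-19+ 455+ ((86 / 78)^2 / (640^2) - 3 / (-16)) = 271745512249 / 623001600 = 436.19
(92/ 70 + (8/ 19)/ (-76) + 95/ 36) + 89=42278161/ 454860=92.95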